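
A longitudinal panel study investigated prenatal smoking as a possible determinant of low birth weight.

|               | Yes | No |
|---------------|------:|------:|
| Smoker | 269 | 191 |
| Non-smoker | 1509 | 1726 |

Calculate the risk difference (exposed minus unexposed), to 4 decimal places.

0.1183

Cells: a = 269, b = 191, c = 1509, d = 1726.
Risk in exposed = 269/460 = 0.584783; risk in unexposed = 1509/3235 = 0.466461.
Risk difference = 0.584783 − 0.466461 = 0.118322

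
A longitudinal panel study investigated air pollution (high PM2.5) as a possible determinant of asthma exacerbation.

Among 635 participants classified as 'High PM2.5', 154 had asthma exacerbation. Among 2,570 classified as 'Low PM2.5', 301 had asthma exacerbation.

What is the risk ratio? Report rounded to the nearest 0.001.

From the description: a = 154, b = 481, c = 301, d = 2269.
Risk in exposed = 154/635 = 0.24252; risk in unexposed = 301/2570 = 0.11712.
RR = 0.24252 / 0.11712 = 2.07068
The risk among the exposed is 2.07 times that among the unexposed.

2.071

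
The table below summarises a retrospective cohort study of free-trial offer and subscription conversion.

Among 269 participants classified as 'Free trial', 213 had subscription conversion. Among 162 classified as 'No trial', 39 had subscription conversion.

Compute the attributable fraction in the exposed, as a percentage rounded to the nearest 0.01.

From the description: a = 213, b = 56, c = 39, d = 123.
Risk in exposed = 213/269 = 0.79182; risk in unexposed = 39/162 = 0.24074.
RR = 0.79182/0.24074 = 3.28910
AR% = (RR − 1)/RR × 100 = (3.28910 − 1)/3.28910 × 100 = 69.5966%

69.60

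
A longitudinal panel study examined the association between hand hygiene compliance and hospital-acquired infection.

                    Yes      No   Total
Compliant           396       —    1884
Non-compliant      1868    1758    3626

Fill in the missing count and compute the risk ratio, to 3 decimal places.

0.408

The missing cell is in the exposed row: 1884 − 396 = 1488.
So a = 396, b = 1488, c = 1868, d = 1758.
RR = [a/(a+b)] / [c/(c+d)] = (396/1884) / (1868/3626) = 0.21019/0.51517 = 0.40800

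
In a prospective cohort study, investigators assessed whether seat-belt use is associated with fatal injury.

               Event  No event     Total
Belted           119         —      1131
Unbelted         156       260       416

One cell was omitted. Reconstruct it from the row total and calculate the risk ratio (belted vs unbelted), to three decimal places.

The missing cell is in the exposed row: 1131 − 119 = 1012.
So a = 119, b = 1012, c = 156, d = 260.
RR = [a/(a+b)] / [c/(c+d)] = (119/1131) / (156/416) = 0.10522/0.37500 = 0.28058

0.281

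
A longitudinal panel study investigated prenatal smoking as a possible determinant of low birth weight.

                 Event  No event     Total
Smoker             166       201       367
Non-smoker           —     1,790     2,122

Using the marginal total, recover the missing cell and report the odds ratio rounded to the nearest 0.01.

4.45

The missing cell is in the unexposed row: 2122 − 1790 = 332.
So a = 166, b = 201, c = 332, d = 1790.
OR = (a·d)/(b·c) = (166 × 1790) / (201 × 332) = 297140 / 66732 = 4.45274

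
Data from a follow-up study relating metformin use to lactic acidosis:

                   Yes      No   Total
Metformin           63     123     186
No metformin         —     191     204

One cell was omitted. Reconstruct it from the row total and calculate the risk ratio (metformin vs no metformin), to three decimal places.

The missing cell is in the unexposed row: 204 − 191 = 13.
So a = 63, b = 123, c = 13, d = 191.
RR = [a/(a+b)] / [c/(c+d)] = (63/186) / (13/204) = 0.33871/0.06373 = 5.31514

5.315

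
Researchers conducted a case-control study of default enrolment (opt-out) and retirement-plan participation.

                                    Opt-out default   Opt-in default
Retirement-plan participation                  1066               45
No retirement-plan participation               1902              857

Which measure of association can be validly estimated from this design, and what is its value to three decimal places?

Reading the table with exposure as columns: a = 1066 (Opt-out default, case), b = 1902 (Opt-out default, non-case), c = 45 (Opt-in default, case), d = 857.
This is a case-control study: participants were sampled on outcome status, so risks in the source population cannot be estimated directly — relative risk is not valid here. The odds ratio is the appropriate measure.
OR = (a·d)/(b·c) = (1066 × 857) / (1902 × 45) = 913562 / 85590 = 10.67370

10.674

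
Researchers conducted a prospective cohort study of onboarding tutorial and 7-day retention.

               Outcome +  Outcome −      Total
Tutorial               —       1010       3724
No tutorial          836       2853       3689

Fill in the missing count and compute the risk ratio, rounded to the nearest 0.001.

The missing cell is in the exposed row: 3724 − 1010 = 2714.
So a = 2714, b = 1010, c = 836, d = 2853.
RR = [a/(a+b)] / [c/(c+d)] = (2714/3724) / (836/3689) = 0.72879/0.22662 = 3.21590

3.216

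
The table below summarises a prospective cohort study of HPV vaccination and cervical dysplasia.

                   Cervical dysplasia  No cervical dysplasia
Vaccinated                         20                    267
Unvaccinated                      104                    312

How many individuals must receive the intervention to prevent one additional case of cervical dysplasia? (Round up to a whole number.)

Risk in treated group = 20/287 = 0.06969; risk in control = 104/416 = 0.25000.
Absolute risk reduction = 0.25000 − 0.06969 = 0.18031
NNT = 1 / ARR = 1 / 0.18031 = 5.546 → round up → 6

6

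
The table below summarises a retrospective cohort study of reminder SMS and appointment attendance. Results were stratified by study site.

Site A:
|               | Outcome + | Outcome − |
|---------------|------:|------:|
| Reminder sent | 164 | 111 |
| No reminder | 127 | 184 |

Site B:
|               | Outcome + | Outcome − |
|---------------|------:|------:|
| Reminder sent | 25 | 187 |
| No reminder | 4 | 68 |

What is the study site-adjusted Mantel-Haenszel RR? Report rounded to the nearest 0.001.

RR_MH = Σ(aᵢ·n₀ᵢ/nᵢ) / Σ(cᵢ·n₁ᵢ/nᵢ), with n₁ᵢ = aᵢ+bᵢ (exposed), n₀ᵢ = cᵢ+dᵢ (unexposed), nᵢ = n₁ᵢ+n₀ᵢ.
Stratum 1 (Site A): n₁ = 275, n₀ = 311, n = 586; a·n₀/n = 164·311/586 = 87.0375; c·n₁/n = 127·275/586 = 59.5990
Stratum 2 (Site B): n₁ = 212, n₀ = 72, n = 284; a·n₀/n = 25·72/284 = 6.3380; c·n₁/n = 4·212/284 = 2.9859
RR_MH = (87.0375 + 6.3380) / (59.5990 + 2.9859) = 93.3756 / 62.5849 = 1.49198

1.492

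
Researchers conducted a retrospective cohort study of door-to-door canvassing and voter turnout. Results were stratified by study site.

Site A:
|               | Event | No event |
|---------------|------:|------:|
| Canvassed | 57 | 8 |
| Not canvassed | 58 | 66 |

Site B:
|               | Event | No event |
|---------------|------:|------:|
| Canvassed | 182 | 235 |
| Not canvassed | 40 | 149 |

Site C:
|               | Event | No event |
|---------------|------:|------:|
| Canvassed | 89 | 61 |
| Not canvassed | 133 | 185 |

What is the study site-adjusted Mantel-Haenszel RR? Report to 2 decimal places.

1.72

RR_MH = Σ(aᵢ·n₀ᵢ/nᵢ) / Σ(cᵢ·n₁ᵢ/nᵢ), with n₁ᵢ = aᵢ+bᵢ (exposed), n₀ᵢ = cᵢ+dᵢ (unexposed), nᵢ = n₁ᵢ+n₀ᵢ.
Stratum 1 (Site A): n₁ = 65, n₀ = 124, n = 189; a·n₀/n = 57·124/189 = 37.3968; c·n₁/n = 58·65/189 = 19.9471
Stratum 2 (Site B): n₁ = 417, n₀ = 189, n = 606; a·n₀/n = 182·189/606 = 56.7624; c·n₁/n = 40·417/606 = 27.5248
Stratum 3 (Site C): n₁ = 150, n₀ = 318, n = 468; a·n₀/n = 89·318/468 = 60.4744; c·n₁/n = 133·150/468 = 42.6282
RR_MH = (37.3968 + 56.7624 + 60.4744) / (19.9471 + 27.5248 + 42.6282) = 154.6336 / 90.1000 = 1.71624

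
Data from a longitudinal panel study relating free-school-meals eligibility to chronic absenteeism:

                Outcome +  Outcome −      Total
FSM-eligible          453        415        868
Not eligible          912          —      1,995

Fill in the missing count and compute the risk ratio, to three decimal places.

1.142

The missing cell is in the unexposed row: 1995 − 912 = 1083.
So a = 453, b = 415, c = 912, d = 1083.
RR = [a/(a+b)] / [c/(c+d)] = (453/868) / (912/1995) = 0.52189/0.45714 = 1.14163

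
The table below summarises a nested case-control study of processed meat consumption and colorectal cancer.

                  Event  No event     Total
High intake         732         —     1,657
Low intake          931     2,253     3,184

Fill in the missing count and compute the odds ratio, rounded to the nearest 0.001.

1.915

The missing cell is in the exposed row: 1657 − 732 = 925.
So a = 732, b = 925, c = 931, d = 2253.
OR = (a·d)/(b·c) = (732 × 2253) / (925 × 931) = 1649196 / 861175 = 1.91505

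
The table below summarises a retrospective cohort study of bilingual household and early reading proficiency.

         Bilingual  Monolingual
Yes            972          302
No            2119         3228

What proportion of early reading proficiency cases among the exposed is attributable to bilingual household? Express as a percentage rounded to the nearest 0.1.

Reading the table with exposure as columns: a = 972 (Bilingual, case), b = 2119 (Bilingual, non-case), c = 302 (Monolingual, case), d = 3228.
Risk in exposed = 972/3091 = 0.31446; risk in unexposed = 302/3530 = 0.08555.
RR = 0.31446/0.08555 = 3.67566
AR% = (RR − 1)/RR × 100 = (3.67566 − 1)/3.67566 × 100 = 72.7940%

72.8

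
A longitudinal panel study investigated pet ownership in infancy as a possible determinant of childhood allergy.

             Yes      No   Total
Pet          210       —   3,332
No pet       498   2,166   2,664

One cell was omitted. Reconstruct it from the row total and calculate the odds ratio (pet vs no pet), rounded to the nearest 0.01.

The missing cell is in the exposed row: 3332 − 210 = 3122.
So a = 210, b = 3122, c = 498, d = 2166.
OR = (a·d)/(b·c) = (210 × 2166) / (3122 × 498) = 454860 / 1554756 = 0.29256

0.29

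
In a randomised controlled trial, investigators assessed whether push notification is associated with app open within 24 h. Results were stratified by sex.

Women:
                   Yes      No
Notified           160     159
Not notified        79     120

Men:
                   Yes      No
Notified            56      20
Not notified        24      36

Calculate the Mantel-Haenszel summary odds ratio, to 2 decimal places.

1.87

OR_MH = Σ(aᵢdᵢ/nᵢ) / Σ(bᵢcᵢ/nᵢ), where nᵢ is the stratum total.
Stratum 1 (Women): n = 518; a·d/n = 160·120/518 = 37.0656; b·c/n = 159·79/518 = 24.2490
Stratum 2 (Men): n = 136; a·d/n = 56·36/136 = 14.8235; b·c/n = 20·24/136 = 3.5294
OR_MH = (37.0656 + 14.8235) / (24.2490 + 3.5294) = 51.8892 / 27.7784 = 1.86797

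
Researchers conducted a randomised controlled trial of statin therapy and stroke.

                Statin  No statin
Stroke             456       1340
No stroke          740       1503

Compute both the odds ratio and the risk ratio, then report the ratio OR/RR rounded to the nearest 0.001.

Reading the table with exposure as columns: a = 456 (Statin, case), b = 740 (Statin, non-case), c = 1340 (No statin, case), d = 1503.
OR = (456·1503)/(740·1340) = 685368/991600 = 0.69117
Risk in exposed = 456/1196 = 0.38127; risk in unexposed = 1340/2843 = 0.47133; RR = 0.80892
OR/RR = 0.69117 / 0.80892 = 0.85444
The outcome is not rare, so the OR lies further from 1 than the RR.

0.854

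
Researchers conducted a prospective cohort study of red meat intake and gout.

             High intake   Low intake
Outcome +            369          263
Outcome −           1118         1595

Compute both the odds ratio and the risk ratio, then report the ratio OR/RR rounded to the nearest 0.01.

1.14

Reading the table with exposure as columns: a = 369 (High intake, case), b = 1118 (High intake, non-case), c = 263 (Low intake, case), d = 1595.
OR = (369·1595)/(1118·263) = 588555/294034 = 2.00166
Risk in exposed = 369/1487 = 0.24815; risk in unexposed = 263/1858 = 0.14155; RR = 1.75309
OR/RR = 2.00166 / 1.75309 = 1.14178
The outcome is not rare, so the OR lies further from 1 than the RR.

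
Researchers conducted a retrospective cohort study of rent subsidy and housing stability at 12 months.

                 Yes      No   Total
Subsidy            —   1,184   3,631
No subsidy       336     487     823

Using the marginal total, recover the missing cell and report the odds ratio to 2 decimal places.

3.00

The missing cell is in the exposed row: 3631 − 1184 = 2447.
So a = 2447, b = 1184, c = 336, d = 487.
OR = (a·d)/(b·c) = (2447 × 487) / (1184 × 336) = 1191689 / 397824 = 2.99552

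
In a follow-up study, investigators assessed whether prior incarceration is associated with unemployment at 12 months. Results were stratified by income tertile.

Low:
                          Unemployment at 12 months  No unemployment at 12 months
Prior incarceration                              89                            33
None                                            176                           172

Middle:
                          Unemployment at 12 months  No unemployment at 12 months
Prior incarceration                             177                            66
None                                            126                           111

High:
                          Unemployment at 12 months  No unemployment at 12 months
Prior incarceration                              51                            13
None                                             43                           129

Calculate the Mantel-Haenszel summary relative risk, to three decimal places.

RR_MH = Σ(aᵢ·n₀ᵢ/nᵢ) / Σ(cᵢ·n₁ᵢ/nᵢ), with n₁ᵢ = aᵢ+bᵢ (exposed), n₀ᵢ = cᵢ+dᵢ (unexposed), nᵢ = n₁ᵢ+n₀ᵢ.
Stratum 1 (Low): n₁ = 122, n₀ = 348, n = 470; a·n₀/n = 89·348/470 = 65.8979; c·n₁/n = 176·122/470 = 45.6851
Stratum 2 (Middle): n₁ = 243, n₀ = 237, n = 480; a·n₀/n = 177·237/480 = 87.3937; c·n₁/n = 126·243/480 = 63.7875
Stratum 3 (High): n₁ = 64, n₀ = 172, n = 236; a·n₀/n = 51·172/236 = 37.1695; c·n₁/n = 43·64/236 = 11.6610
RR_MH = (65.8979 + 87.3937 + 37.1695) / (45.6851 + 63.7875 + 11.6610) = 190.4611 / 121.1336 = 1.57232

1.572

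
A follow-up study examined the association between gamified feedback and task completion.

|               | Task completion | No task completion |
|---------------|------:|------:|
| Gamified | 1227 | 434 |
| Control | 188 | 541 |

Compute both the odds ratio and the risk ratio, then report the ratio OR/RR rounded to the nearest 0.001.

Cells: a = 1227, b = 434, c = 188, d = 541.
OR = (1227·541)/(434·188) = 663807/81592 = 8.13569
Risk in exposed = 1227/1661 = 0.73871; risk in unexposed = 188/729 = 0.25789; RR = 2.86447
OR/RR = 8.13569 / 2.86447 = 2.84020
The outcome is not rare, so the OR lies further from 1 than the RR.

2.840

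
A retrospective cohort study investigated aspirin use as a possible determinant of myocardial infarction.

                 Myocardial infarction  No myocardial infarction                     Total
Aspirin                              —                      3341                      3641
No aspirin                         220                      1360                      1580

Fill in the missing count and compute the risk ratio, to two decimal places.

The missing cell is in the exposed row: 3641 − 3341 = 300.
So a = 300, b = 3341, c = 220, d = 1360.
RR = [a/(a+b)] / [c/(c+d)] = (300/3641) / (220/1580) = 0.08239/0.13924 = 0.59175

0.59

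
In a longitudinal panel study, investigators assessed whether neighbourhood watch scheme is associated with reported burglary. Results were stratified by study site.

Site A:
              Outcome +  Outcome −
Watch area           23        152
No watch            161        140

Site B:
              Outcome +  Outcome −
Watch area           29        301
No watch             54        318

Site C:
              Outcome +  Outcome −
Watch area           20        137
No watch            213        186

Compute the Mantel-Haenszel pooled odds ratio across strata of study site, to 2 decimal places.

OR_MH = Σ(aᵢdᵢ/nᵢ) / Σ(bᵢcᵢ/nᵢ), where nᵢ is the stratum total.
Stratum 1 (Site A): n = 476; a·d/n = 23·140/476 = 6.7647; b·c/n = 152·161/476 = 51.4118
Stratum 2 (Site B): n = 702; a·d/n = 29·318/702 = 13.1368; b·c/n = 301·54/702 = 23.1538
Stratum 3 (Site C): n = 556; a·d/n = 20·186/556 = 6.6906; b·c/n = 137·213/556 = 52.4838
OR_MH = (6.7647 + 13.1368 + 6.6906) / (51.4118 + 23.1538 + 52.4838) = 26.5921 / 127.0494 = 0.20931

0.21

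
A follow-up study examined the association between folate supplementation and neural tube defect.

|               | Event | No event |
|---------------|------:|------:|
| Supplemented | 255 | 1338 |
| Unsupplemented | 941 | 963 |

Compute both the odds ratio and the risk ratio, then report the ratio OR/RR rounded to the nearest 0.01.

Cells: a = 255, b = 1338, c = 941, d = 963.
OR = (255·963)/(1338·941) = 245565/1259058 = 0.19504
Risk in exposed = 255/1593 = 0.16008; risk in unexposed = 941/1904 = 0.49422; RR = 0.32389
OR/RR = 0.19504 / 0.32389 = 0.60217
The outcome is not rare, so the OR lies further from 1 than the RR.

0.60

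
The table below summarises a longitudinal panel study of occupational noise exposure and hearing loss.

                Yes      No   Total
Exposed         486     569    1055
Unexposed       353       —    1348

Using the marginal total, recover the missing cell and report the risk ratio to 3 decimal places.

1.759

The missing cell is in the unexposed row: 1348 − 353 = 995.
So a = 486, b = 569, c = 353, d = 995.
RR = [a/(a+b)] / [c/(c+d)] = (486/1055) / (353/1348) = 0.46066/0.26187 = 1.75913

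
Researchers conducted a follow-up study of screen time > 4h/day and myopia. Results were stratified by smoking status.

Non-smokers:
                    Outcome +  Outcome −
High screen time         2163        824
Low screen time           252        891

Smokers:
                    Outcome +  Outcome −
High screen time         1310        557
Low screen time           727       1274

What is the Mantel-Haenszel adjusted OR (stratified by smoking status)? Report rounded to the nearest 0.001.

OR_MH = Σ(aᵢdᵢ/nᵢ) / Σ(bᵢcᵢ/nᵢ), where nᵢ is the stratum total.
Stratum 1 (Non-smokers): n = 4130; a·d/n = 2163·891/4130 = 466.6424; b·c/n = 824·252/4130 = 50.2780
Stratum 2 (Smokers): n = 3868; a·d/n = 1310·1274/3868 = 431.4736; b·c/n = 557·727/3868 = 104.6895
OR_MH = (466.6424 + 431.4736) / (50.2780 + 104.6895) = 898.1160 / 154.9675 = 5.79551

5.796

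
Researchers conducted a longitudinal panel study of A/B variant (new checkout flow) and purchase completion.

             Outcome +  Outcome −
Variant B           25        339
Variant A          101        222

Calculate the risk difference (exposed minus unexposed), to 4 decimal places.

-0.2440

Cells: a = 25, b = 339, c = 101, d = 222.
Risk in exposed = 25/364 = 0.068681; risk in unexposed = 101/323 = 0.312693.
Risk difference = 0.068681 − 0.312693 = -0.244012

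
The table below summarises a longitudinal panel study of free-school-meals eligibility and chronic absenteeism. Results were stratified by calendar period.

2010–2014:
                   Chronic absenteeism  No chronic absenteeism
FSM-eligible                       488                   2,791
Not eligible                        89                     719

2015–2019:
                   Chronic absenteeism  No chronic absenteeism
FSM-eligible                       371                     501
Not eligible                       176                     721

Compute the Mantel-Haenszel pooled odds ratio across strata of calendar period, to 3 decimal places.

2.143

OR_MH = Σ(aᵢdᵢ/nᵢ) / Σ(bᵢcᵢ/nᵢ), where nᵢ is the stratum total.
Stratum 1 (2010–2014): n = 4087; a·d/n = 488·719/4087 = 85.8507; b·c/n = 2791·89/4087 = 60.7778
Stratum 2 (2015–2019): n = 1769; a·d/n = 371·721/1769 = 151.2103; b·c/n = 501·176/1769 = 49.8451
OR_MH = (85.8507 + 151.2103) / (60.7778 + 49.8451) = 237.0610 / 110.6229 = 2.14296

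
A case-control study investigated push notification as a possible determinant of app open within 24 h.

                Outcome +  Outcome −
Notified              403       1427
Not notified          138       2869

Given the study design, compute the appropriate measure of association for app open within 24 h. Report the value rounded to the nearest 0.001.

5.871

Cells: a = 403, b = 1427, c = 138, d = 2869.
This is a case-control study: participants were sampled on outcome status, so risks in the source population cannot be estimated directly — relative risk is not valid here. The odds ratio is the appropriate measure.
OR = (a·d)/(b·c) = (403 × 2869) / (1427 × 138) = 1156207 / 196926 = 5.87128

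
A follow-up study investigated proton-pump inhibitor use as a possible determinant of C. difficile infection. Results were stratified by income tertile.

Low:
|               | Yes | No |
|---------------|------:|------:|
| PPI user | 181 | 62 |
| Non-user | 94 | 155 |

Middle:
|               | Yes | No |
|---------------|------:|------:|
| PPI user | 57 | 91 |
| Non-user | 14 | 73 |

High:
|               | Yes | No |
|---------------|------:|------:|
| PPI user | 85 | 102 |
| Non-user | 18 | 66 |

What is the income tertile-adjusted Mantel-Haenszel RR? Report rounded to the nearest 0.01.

2.06

RR_MH = Σ(aᵢ·n₀ᵢ/nᵢ) / Σ(cᵢ·n₁ᵢ/nᵢ), with n₁ᵢ = aᵢ+bᵢ (exposed), n₀ᵢ = cᵢ+dᵢ (unexposed), nᵢ = n₁ᵢ+n₀ᵢ.
Stratum 1 (Low): n₁ = 243, n₀ = 249, n = 492; a·n₀/n = 181·249/492 = 91.6037; c·n₁/n = 94·243/492 = 46.4268
Stratum 2 (Middle): n₁ = 148, n₀ = 87, n = 235; a·n₀/n = 57·87/235 = 21.1021; c·n₁/n = 14·148/235 = 8.8170
Stratum 3 (High): n₁ = 187, n₀ = 84, n = 271; a·n₀/n = 85·84/271 = 26.3469; c·n₁/n = 18·187/271 = 12.4207
RR_MH = (91.6037 + 21.1021 + 26.3469) / (46.4268 + 8.8170 + 12.4207) = 139.0526 / 67.6645 = 2.05503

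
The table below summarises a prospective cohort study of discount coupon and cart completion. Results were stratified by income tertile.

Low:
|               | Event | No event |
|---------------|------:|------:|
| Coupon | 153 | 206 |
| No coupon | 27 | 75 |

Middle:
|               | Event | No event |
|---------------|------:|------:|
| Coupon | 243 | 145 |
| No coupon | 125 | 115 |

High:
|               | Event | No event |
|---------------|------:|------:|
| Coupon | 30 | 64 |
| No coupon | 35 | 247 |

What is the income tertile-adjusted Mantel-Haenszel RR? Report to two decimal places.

RR_MH = Σ(aᵢ·n₀ᵢ/nᵢ) / Σ(cᵢ·n₁ᵢ/nᵢ), with n₁ᵢ = aᵢ+bᵢ (exposed), n₀ᵢ = cᵢ+dᵢ (unexposed), nᵢ = n₁ᵢ+n₀ᵢ.
Stratum 1 (Low): n₁ = 359, n₀ = 102, n = 461; a·n₀/n = 153·102/461 = 33.8525; c·n₁/n = 27·359/461 = 21.0260
Stratum 2 (Middle): n₁ = 388, n₀ = 240, n = 628; a·n₀/n = 243·240/628 = 92.8662; c·n₁/n = 125·388/628 = 77.2293
Stratum 3 (High): n₁ = 94, n₀ = 282, n = 376; a·n₀/n = 30·282/376 = 22.5000; c·n₁/n = 35·94/376 = 8.7500
RR_MH = (33.8525 + 92.8662 + 22.5000) / (21.0260 + 77.2293 + 8.7500) = 149.2187 / 107.0053 = 1.39450

1.39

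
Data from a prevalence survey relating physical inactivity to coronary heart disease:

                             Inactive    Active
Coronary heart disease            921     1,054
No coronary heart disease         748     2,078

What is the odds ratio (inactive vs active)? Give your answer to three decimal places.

2.428

Reading the table with exposure as columns: a = 921 (Inactive, case), b = 748 (Inactive, non-case), c = 1054 (Active, case), d = 2078.
OR = (a·d)/(b·c) = (921 × 2078) / (748 × 1054) = 1913838 / 788392 = 2.42752
The odds of coronary heart disease are about 2.43 times as high in the inactive group.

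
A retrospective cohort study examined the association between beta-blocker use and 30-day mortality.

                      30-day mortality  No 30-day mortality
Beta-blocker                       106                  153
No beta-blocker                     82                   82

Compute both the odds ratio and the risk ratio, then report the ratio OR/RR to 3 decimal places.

0.846

Cells: a = 106, b = 153, c = 82, d = 82.
OR = (106·82)/(153·82) = 8692/12546 = 0.69281
Risk in exposed = 106/259 = 0.40927; risk in unexposed = 82/164 = 0.50000; RR = 0.81853
OR/RR = 0.69281 / 0.81853 = 0.84641
The outcome is not rare, so the OR lies further from 1 than the RR.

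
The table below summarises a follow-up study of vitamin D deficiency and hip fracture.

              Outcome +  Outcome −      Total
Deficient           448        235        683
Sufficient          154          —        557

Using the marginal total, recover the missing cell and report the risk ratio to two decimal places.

2.37

The missing cell is in the unexposed row: 557 − 154 = 403.
So a = 448, b = 235, c = 154, d = 403.
RR = [a/(a+b)] / [c/(c+d)] = (448/683) / (154/557) = 0.65593/0.27648 = 2.37242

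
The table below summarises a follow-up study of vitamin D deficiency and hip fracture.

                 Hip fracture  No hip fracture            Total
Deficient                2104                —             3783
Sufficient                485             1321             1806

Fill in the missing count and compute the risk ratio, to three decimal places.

2.071

The missing cell is in the exposed row: 3783 − 2104 = 1679.
So a = 2104, b = 1679, c = 485, d = 1321.
RR = [a/(a+b)] / [c/(c+d)] = (2104/3783) / (485/1806) = 0.55617/0.26855 = 2.07103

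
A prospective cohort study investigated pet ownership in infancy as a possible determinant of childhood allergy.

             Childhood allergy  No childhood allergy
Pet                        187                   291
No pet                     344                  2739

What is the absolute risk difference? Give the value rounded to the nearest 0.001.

Cells: a = 187, b = 291, c = 344, d = 2739.
Risk in exposed = 187/478 = 0.391213; risk in unexposed = 344/3083 = 0.111580.
Risk difference = 0.391213 − 0.111580 = 0.279634

0.280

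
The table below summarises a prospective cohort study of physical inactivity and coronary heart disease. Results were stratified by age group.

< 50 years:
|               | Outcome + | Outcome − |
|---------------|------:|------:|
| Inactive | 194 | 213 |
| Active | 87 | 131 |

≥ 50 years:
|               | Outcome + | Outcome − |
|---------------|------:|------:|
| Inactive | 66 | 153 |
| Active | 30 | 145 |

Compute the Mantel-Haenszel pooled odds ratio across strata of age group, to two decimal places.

OR_MH = Σ(aᵢdᵢ/nᵢ) / Σ(bᵢcᵢ/nᵢ), where nᵢ is the stratum total.
Stratum 1 (< 50 years): n = 625; a·d/n = 194·131/625 = 40.6624; b·c/n = 213·87/625 = 29.6496
Stratum 2 (≥ 50 years): n = 394; a·d/n = 66·145/394 = 24.2893; b·c/n = 153·30/394 = 11.6497
OR_MH = (40.6624 + 24.2893) / (29.6496 + 11.6497) = 64.9517 / 41.2993 = 1.57271

1.57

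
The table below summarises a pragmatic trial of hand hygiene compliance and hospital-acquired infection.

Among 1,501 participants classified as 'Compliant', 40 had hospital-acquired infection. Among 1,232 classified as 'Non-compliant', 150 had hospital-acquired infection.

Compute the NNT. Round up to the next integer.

11

Risk in treated group = 40/1501 = 0.02665; risk in control = 150/1232 = 0.12175.
Absolute risk reduction = 0.12175 − 0.02665 = 0.09510
NNT = 1 / ARR = 1 / 0.09510 = 10.515 → round up → 11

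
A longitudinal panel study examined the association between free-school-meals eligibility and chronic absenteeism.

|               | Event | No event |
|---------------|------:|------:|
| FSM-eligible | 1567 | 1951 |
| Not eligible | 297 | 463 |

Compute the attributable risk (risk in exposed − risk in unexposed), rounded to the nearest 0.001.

0.055

Cells: a = 1567, b = 1951, c = 297, d = 463.
Risk in exposed = 1567/3518 = 0.445424; risk in unexposed = 297/760 = 0.390789.
Risk difference = 0.445424 − 0.390789 = 0.054634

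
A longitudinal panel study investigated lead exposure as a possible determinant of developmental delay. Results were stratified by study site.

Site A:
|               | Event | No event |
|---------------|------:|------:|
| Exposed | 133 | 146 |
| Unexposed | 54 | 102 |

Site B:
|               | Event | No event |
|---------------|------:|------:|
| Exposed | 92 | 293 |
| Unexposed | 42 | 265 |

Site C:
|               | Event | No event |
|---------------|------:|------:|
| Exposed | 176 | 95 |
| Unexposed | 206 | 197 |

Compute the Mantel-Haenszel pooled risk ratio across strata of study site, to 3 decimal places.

RR_MH = Σ(aᵢ·n₀ᵢ/nᵢ) / Σ(cᵢ·n₁ᵢ/nᵢ), with n₁ᵢ = aᵢ+bᵢ (exposed), n₀ᵢ = cᵢ+dᵢ (unexposed), nᵢ = n₁ᵢ+n₀ᵢ.
Stratum 1 (Site A): n₁ = 279, n₀ = 156, n = 435; a·n₀/n = 133·156/435 = 47.6966; c·n₁/n = 54·279/435 = 34.6345
Stratum 2 (Site B): n₁ = 385, n₀ = 307, n = 692; a·n₀/n = 92·307/692 = 40.8150; c·n₁/n = 42·385/692 = 23.3671
Stratum 3 (Site C): n₁ = 271, n₀ = 403, n = 674; a·n₀/n = 176·403/674 = 105.2344; c·n₁/n = 206·271/674 = 82.8279
RR_MH = (47.6966 + 40.8150 + 105.2344) / (34.6345 + 23.3671 + 82.8279) = 193.7460 / 140.8294 = 1.37575

1.376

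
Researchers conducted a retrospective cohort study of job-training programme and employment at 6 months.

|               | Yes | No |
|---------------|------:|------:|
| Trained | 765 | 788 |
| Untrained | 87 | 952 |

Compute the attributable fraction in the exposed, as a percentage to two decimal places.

Cells: a = 765, b = 788, c = 87, d = 952.
Risk in exposed = 765/1553 = 0.49259; risk in unexposed = 87/1039 = 0.08373.
RR = 0.49259/0.08373 = 5.88283
AR% = (RR − 1)/RR × 100 = (5.88283 − 1)/5.88283 × 100 = 83.0014%

83.00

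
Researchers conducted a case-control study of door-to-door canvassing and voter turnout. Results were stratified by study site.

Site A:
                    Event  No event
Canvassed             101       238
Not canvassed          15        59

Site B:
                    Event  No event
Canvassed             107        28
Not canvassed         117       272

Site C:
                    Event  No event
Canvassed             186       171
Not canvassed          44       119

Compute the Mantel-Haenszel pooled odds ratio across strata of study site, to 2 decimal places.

3.83

OR_MH = Σ(aᵢdᵢ/nᵢ) / Σ(bᵢcᵢ/nᵢ), where nᵢ is the stratum total.
Stratum 1 (Site A): n = 413; a·d/n = 101·59/413 = 14.4286; b·c/n = 238·15/413 = 8.6441
Stratum 2 (Site B): n = 524; a·d/n = 107·272/524 = 55.5420; b·c/n = 28·117/524 = 6.2519
Stratum 3 (Site C): n = 520; a·d/n = 186·119/520 = 42.5654; b·c/n = 171·44/520 = 14.4692
OR_MH = (14.4286 + 55.5420 + 42.5654) / (8.6441 + 6.2519 + 14.4692) = 112.5359 / 29.3652 = 3.83229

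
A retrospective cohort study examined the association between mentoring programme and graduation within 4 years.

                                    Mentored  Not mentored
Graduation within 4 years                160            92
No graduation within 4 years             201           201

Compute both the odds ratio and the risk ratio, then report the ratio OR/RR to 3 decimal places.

Reading the table with exposure as columns: a = 160 (Mentored, case), b = 201 (Mentored, non-case), c = 92 (Not mentored, case), d = 201.
OR = (160·201)/(201·92) = 32160/18492 = 1.73913
Risk in exposed = 160/361 = 0.44321; risk in unexposed = 92/293 = 0.31399; RR = 1.41154
OR/RR = 1.73913 / 1.41154 = 1.23208
The outcome is not rare, so the OR lies further from 1 than the RR.

1.232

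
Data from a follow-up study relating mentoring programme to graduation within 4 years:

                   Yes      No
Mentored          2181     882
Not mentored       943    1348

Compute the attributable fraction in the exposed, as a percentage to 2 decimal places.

Cells: a = 2181, b = 882, c = 943, d = 1348.
Risk in exposed = 2181/3063 = 0.71205; risk in unexposed = 943/2291 = 0.41161.
RR = 0.71205/0.41161 = 1.72990
AR% = (RR − 1)/RR × 100 = (1.72990 − 1)/1.72990 × 100 = 42.1933%

42.19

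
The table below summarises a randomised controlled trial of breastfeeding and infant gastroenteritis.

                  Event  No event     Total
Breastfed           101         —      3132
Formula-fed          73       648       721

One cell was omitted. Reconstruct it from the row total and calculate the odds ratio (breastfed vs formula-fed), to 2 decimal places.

0.30

The missing cell is in the exposed row: 3132 − 101 = 3031.
So a = 101, b = 3031, c = 73, d = 648.
OR = (a·d)/(b·c) = (101 × 648) / (3031 × 73) = 65448 / 221263 = 0.29579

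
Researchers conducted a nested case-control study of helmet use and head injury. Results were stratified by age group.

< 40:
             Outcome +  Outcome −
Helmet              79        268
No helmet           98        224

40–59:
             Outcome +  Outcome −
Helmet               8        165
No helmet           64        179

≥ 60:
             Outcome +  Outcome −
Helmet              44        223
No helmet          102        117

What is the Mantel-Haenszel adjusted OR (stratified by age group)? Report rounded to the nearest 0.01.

OR_MH = Σ(aᵢdᵢ/nᵢ) / Σ(bᵢcᵢ/nᵢ), where nᵢ is the stratum total.
Stratum 1 (< 40): n = 669; a·d/n = 79·224/669 = 26.4514; b·c/n = 268·98/669 = 39.2586
Stratum 2 (40–59): n = 416; a·d/n = 8·179/416 = 3.4423; b·c/n = 165·64/416 = 25.3846
Stratum 3 (≥ 60): n = 486; a·d/n = 44·117/486 = 10.5926; b·c/n = 223·102/486 = 46.8025
OR_MH = (26.4514 + 3.4423 + 10.5926) / (39.2586 + 25.3846 + 46.8025) = 40.4863 / 111.4457 = 0.36328

0.36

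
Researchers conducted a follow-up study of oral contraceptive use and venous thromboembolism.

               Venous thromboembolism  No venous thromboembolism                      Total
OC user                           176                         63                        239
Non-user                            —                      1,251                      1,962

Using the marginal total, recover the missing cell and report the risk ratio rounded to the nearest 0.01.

2.03

The missing cell is in the unexposed row: 1962 − 1251 = 711.
So a = 176, b = 63, c = 711, d = 1251.
RR = [a/(a+b)] / [c/(c+d)] = (176/239) / (711/1962) = 0.73640/0.36239 = 2.03210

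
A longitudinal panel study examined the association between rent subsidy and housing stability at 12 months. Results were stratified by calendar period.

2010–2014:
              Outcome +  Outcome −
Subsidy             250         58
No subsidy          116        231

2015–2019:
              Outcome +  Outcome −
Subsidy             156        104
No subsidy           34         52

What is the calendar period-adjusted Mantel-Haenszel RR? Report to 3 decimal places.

2.138

RR_MH = Σ(aᵢ·n₀ᵢ/nᵢ) / Σ(cᵢ·n₁ᵢ/nᵢ), with n₁ᵢ = aᵢ+bᵢ (exposed), n₀ᵢ = cᵢ+dᵢ (unexposed), nᵢ = n₁ᵢ+n₀ᵢ.
Stratum 1 (2010–2014): n₁ = 308, n₀ = 347, n = 655; a·n₀/n = 250·347/655 = 132.4427; c·n₁/n = 116·308/655 = 54.5466
Stratum 2 (2015–2019): n₁ = 260, n₀ = 86, n = 346; a·n₀/n = 156·86/346 = 38.7746; c·n₁/n = 34·260/346 = 25.5491
RR_MH = (132.4427 + 38.7746) / (54.5466 + 25.5491) = 171.2173 / 80.0957 = 2.13766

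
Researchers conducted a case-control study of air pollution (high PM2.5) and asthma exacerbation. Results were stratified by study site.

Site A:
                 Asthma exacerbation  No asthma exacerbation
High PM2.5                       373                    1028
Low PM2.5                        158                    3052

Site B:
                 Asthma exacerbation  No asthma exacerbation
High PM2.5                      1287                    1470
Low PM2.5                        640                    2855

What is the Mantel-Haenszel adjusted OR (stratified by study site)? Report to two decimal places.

OR_MH = Σ(aᵢdᵢ/nᵢ) / Σ(bᵢcᵢ/nᵢ), where nᵢ is the stratum total.
Stratum 1 (Site A): n = 4611; a·d/n = 373·3052/4611 = 246.8870; b·c/n = 1028·158/4611 = 35.2253
Stratum 2 (Site B): n = 6252; a·d/n = 1287·2855/6252 = 587.7135; b·c/n = 1470·640/6252 = 150.4798
OR_MH = (246.8870 + 587.7135) / (35.2253 + 150.4798) = 834.6005 / 185.7052 = 4.49422

4.49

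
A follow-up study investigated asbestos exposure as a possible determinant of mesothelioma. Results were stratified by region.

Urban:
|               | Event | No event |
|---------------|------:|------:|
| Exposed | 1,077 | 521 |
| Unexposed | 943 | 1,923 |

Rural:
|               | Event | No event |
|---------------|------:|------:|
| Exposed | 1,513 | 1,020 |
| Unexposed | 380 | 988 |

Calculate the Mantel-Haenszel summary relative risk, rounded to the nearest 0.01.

2.09

RR_MH = Σ(aᵢ·n₀ᵢ/nᵢ) / Σ(cᵢ·n₁ᵢ/nᵢ), with n₁ᵢ = aᵢ+bᵢ (exposed), n₀ᵢ = cᵢ+dᵢ (unexposed), nᵢ = n₁ᵢ+n₀ᵢ.
Stratum 1 (Urban): n₁ = 1598, n₀ = 2866, n = 4464; a·n₀/n = 1077·2866/4464 = 691.4610; c·n₁/n = 943·1598/4464 = 337.5703
Stratum 2 (Rural): n₁ = 2533, n₀ = 1368, n = 3901; a·n₀/n = 1513·1368/3901 = 530.5778; c·n₁/n = 380·2533/3901 = 246.7419
RR_MH = (691.4610 + 530.5778) / (337.5703 + 246.7419) = 1222.0388 / 584.3122 = 2.09141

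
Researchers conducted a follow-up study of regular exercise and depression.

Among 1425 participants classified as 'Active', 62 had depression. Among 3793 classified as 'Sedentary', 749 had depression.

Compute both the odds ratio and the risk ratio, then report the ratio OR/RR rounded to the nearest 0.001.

From the description: a = 62, b = 1363, c = 749, d = 3044.
OR = (62·3044)/(1363·749) = 188728/1020887 = 0.18487
Risk in exposed = 62/1425 = 0.04351; risk in unexposed = 749/3793 = 0.19747; RR = 0.22033
OR/RR = 0.18487 / 0.22033 = 0.83904
The outcome is not rare, so the OR lies further from 1 than the RR.

0.839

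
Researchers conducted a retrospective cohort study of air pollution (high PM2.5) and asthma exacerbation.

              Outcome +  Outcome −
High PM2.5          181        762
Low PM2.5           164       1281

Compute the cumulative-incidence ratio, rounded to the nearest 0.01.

Cells: a = 181, b = 762, c = 164, d = 1281.
Risk in exposed = 181/943 = 0.19194; risk in unexposed = 164/1445 = 0.11349.
RR = 0.19194 / 0.11349 = 1.69118
The risk among the exposed is 1.69 times that among the unexposed.

1.69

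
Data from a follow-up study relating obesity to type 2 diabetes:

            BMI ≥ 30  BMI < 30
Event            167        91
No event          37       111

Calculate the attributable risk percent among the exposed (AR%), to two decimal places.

Reading the table with exposure as columns: a = 167 (BMI ≥ 30, case), b = 37 (BMI ≥ 30, non-case), c = 91 (BMI < 30, case), d = 111.
Risk in exposed = 167/204 = 0.81863; risk in unexposed = 91/202 = 0.45050.
RR = 0.81863/0.45050 = 1.81717
AR% = (RR − 1)/RR × 100 = (1.81717 − 1)/1.81717 × 100 = 44.9695%

44.97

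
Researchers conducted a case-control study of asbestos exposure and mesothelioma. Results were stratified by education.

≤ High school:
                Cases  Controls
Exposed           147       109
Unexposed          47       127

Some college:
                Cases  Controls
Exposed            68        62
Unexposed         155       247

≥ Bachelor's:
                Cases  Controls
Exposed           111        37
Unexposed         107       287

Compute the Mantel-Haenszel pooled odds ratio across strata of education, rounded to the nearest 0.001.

OR_MH = Σ(aᵢdᵢ/nᵢ) / Σ(bᵢcᵢ/nᵢ), where nᵢ is the stratum total.
Stratum 1 (≤ High school): n = 430; a·d/n = 147·127/430 = 43.4163; b·c/n = 109·47/430 = 11.9140
Stratum 2 (Some college): n = 532; a·d/n = 68·247/532 = 31.5714; b·c/n = 62·155/532 = 18.0639
Stratum 3 (≥ Bachelor's): n = 542; a·d/n = 111·287/542 = 58.7768; b·c/n = 37·107/542 = 7.3044
OR_MH = (43.4163 + 31.5714 + 58.7768) / (11.9140 + 18.0639 + 7.3044) = 133.7645 / 37.2823 = 3.58788

3.588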